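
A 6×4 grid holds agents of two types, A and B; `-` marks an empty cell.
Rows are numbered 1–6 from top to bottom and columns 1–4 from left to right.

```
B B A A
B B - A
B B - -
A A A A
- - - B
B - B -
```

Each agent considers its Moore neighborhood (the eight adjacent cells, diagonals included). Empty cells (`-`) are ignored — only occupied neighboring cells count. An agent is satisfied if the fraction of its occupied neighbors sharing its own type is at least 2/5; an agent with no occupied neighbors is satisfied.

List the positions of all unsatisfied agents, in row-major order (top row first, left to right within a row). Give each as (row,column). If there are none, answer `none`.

(1,1)B 3/3 ok
(1,2)B 3/4 ok
(1,3)A 2/4 ok
(1,4)A 2/2 ok
(2,1)B 5/5 ok
(2,2)B 5/6 ok
(2,4)A 2/2 ok
(3,1)B 3/5 ok
(3,2)B 3/6 ok
(4,1)A 1/3 unhappy
(4,2)A 2/4 ok
(4,3)A 2/4 ok
(4,4)A 1/2 ok
(5,4)B 1/3 unhappy
(6,1)B 0/0 ok
(6,3)B 1/1 ok

(4,1), (5,4)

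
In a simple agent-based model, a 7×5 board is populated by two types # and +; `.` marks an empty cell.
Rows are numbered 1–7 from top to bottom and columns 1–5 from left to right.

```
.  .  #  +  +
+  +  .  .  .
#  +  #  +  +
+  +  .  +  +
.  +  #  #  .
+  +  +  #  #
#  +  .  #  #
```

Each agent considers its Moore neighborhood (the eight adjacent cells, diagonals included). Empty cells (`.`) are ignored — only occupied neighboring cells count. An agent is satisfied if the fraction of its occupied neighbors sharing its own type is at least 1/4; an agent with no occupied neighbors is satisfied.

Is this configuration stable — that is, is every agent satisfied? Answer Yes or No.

(1,3)# 0/2 unhappy
(1,4)+ 1/2 ok
(1,5)+ 1/1 ok
(2,1)+ 2/3 ok
(2,2)+ 2/5 ok
(3,1)# 0/5 unhappy
(3,2)+ 4/6 ok
(3,3)# 0/5 unhappy
(3,4)+ 3/4 ok
(3,5)+ 3/3 ok
(4,1)+ 3/4 ok
(4,2)+ 3/6 ok
(4,4)+ 3/6 ok
(4,5)+ 3/4 ok
(5,2)+ 5/6 ok
(5,3)# 2/7 ok
(5,4)# 3/6 ok
(6,1)+ 3/4 ok
(6,2)+ 4/6 ok
(6,3)+ 3/7 ok
(6,4)# 5/6 ok
(6,5)# 4/4 ok
(7,1)# 0/3 unhappy
(7,2)+ 3/4 ok
(7,4)# 3/4 ok
(7,5)# 3/3 ok
For instance (1,3) has only 0/2 same-type neighbors, below 1/4.

No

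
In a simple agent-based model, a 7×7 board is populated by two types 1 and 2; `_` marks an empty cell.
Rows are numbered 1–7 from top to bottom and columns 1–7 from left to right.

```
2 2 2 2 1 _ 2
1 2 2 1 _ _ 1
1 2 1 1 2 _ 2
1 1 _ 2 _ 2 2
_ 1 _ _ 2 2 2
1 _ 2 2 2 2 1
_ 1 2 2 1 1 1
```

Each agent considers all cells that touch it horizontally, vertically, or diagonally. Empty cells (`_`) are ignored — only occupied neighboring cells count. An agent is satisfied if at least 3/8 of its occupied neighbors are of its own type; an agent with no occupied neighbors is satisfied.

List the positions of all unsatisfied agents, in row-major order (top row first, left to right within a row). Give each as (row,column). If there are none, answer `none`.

(1,7), (2,1), (2,7), (3,2), (7,2), (7,5)

(1,1)2 2/3 ok
(1,2)2 4/5 ok
(1,3)2 4/5 ok
(1,4)2 2/4 ok
(1,5)1 1/2 ok
(1,7)2 0/1 unhappy
(2,1)1 1/5 unhappy
(2,2)2 5/8 ok
(2,3)2 5/8 ok
(2,4)1 3/7 ok
(2,7)1 0/2 unhappy
(3,1)1 3/5 ok
(3,2)2 2/7 unhappy
(3,3)1 3/7 ok
(3,4)1 2/5 ok
(3,5)2 2/4 ok
(3,7)2 2/3 ok
(4,1)1 3/4 ok
(4,2)1 4/5 ok
(4,4)2 2/4 ok
(4,6)2 6/6 ok
(4,7)2 4/4 ok
(5,2)1 3/4 ok
(5,5)2 6/6 ok
(5,6)2 6/7 ok
(5,7)2 4/5 ok
(6,1)1 2/2 ok
(6,3)2 3/5 ok
(6,4)2 5/6 ok
(6,5)2 5/7 ok
(6,6)2 4/8 ok
(6,7)1 2/5 ok
(7,2)1 1/3 unhappy
(7,3)2 3/4 ok
(7,4)2 4/5 ok
(7,5)1 1/5 unhappy
(7,6)1 3/5 ok
(7,7)1 2/3 ok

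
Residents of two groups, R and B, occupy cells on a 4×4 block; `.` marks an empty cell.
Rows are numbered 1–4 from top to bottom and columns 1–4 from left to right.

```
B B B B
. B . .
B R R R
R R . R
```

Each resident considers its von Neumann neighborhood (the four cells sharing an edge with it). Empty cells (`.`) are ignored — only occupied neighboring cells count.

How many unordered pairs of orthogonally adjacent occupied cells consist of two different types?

Scan each occupied cell's neighbors to the right and below so each pair is counted once.
From row 1: 0 unlike of 4 pairs (running 0/4).
From row 2: 1 unlike of 1 pairs (running 1/5).
From row 3: 2 unlike of 6 pairs (running 3/11).
From row 4: 0 unlike of 1 pairs (running 3/12).
Total adjacent occupied pairs: 12; unlike-type pairs: 3.

3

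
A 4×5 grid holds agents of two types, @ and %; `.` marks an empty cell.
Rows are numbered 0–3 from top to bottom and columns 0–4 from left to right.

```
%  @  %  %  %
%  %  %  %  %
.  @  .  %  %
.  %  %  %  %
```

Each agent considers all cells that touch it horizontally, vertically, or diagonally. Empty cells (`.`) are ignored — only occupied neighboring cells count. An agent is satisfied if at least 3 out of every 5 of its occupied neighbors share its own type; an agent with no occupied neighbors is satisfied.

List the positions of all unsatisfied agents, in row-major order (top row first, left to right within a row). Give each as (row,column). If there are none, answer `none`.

(0,1), (1,0), (2,1), (3,1)

(0,0)% 2/3 ✓
(0,1)@ 0/5 ✗
(0,2)% 4/5 ✓
(0,3)% 5/5 ✓
(0,4)% 3/3 ✓
(1,0)% 2/4 ✗
(1,1)% 4/6 ✓
(1,2)% 5/7 ✓
(1,3)% 7/7 ✓
(1,4)% 5/5 ✓
(2,1)@ 0/5 ✗
(2,3)% 7/7 ✓
(2,4)% 5/5 ✓
(3,1)% 1/2 ✗
(3,2)% 3/4 ✓
(3,3)% 4/4 ✓
(3,4)% 3/3 ✓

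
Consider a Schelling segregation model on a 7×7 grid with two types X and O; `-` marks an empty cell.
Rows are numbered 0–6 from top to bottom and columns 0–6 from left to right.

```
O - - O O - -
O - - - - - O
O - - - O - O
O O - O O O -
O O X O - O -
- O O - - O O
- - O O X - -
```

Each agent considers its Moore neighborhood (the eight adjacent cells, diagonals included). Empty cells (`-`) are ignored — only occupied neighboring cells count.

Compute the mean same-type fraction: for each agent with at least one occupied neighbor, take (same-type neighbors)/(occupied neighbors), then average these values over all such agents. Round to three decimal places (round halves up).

(0,0)O 1/1
(0,3)O 1/1
(0,4)O 1/1
(1,0)O 2/2
(1,6)O 1/1
(2,0)O 3/3
(2,4)O 3/3
(2,6)O 2/2
(3,0)O 4/4
(3,1)O 4/5
(3,3)O 3/4
(3,4)O 5/5
(3,5)O 4/4
(4,0)O 4/4
(4,1)O 5/6
(4,2)X 0/6
(4,3)O 3/4
(4,5)O 4/4
(5,1)O 4/5
(5,2)O 5/6
(5,5)O 2/3
(5,6)O 2/2
(6,2)O 3/3
(6,3)O 2/3
(6,4)X 0/2
Sum over 25 agents: 1/1 + 1/1 + 1/1 + 2/2 + 1/1 + 3/3 + 3/3 + 2/2 + 4/4 + 4/5 + 3/4 + 5/5 + 4/4 + 4/4 + 5/6 + 0/6 + 3/4 + 4/4 + 4/5 + 5/6 + 2/3 + 2/2 + 3/3 + 2/3 + 0/2 = 211/10; mean = 211/10 ÷ 25 = 211/250 = 0.844 → 0.844.

0.844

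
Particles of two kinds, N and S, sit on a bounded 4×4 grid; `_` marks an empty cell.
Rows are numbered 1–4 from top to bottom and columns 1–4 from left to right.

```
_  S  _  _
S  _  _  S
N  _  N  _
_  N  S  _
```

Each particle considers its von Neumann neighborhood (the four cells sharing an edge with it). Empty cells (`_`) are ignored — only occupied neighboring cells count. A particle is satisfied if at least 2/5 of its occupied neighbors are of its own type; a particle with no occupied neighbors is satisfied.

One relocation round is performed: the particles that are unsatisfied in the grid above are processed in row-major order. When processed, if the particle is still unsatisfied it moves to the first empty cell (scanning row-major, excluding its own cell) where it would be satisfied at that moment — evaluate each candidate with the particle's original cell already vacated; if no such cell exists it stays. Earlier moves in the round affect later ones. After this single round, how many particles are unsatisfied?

Initially unsatisfied (in order): (2,1), (3,1), (3,3), (4,2), (4,3).
  (2,1) → (1,1).
  (3,1): now satisfied by earlier moves; stays.
  (3,3) → (2,1).
  (4,2) → (2,2).
  (4,3): now satisfied by earlier moves; stays.
Resulting grid:
S S _ _
N N _ S
N _ _ _
_ _ S _
All satisfied now.

0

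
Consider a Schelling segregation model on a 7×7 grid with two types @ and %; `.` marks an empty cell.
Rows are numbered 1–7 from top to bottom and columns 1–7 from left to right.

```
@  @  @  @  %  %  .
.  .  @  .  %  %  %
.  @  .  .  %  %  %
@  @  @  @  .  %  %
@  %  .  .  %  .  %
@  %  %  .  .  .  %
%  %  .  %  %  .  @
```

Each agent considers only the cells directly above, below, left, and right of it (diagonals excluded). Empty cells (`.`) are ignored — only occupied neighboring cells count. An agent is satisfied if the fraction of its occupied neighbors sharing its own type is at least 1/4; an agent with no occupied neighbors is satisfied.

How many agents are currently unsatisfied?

1

Row 1: (1,1)@ 1/1 ✓ · (1,2)@ 2/2 ✓ · (1,3)@ 3/3 ✓ · (1,4)@ 1/2 ✓ · (1,5)% 2/3 ✓ · (1,6)% 2/2 ✓
Row 2: (2,3)@ 1/1 ✓ · (2,5)% 3/3 ✓ · (2,6)% 4/4 ✓ · (2,7)% 2/2 ✓
Row 3: (3,2)@ 1/1 ✓ · (3,5)% 2/2 ✓ · (3,6)% 4/4 ✓ · (3,7)% 3/3 ✓
Row 4: (4,1)@ 2/2 ✓ · (4,2)@ 3/4 ✓ · (4,3)@ 2/2 ✓ · (4,4)@ 1/1 ✓ · (4,6)% 2/2 ✓ · (4,7)% 3/3 ✓
Row 5: (5,1)@ 2/3 ✓ · (5,2)% 1/3 ✓ · (5,5)% 0/0 ✓ · (5,7)% 2/2 ✓
Row 6: (6,1)@ 1/3 ✓ · (6,2)% 3/4 ✓ · (6,3)% 1/1 ✓ · (6,7)% 1/2 ✓
Row 7: (7,1)% 1/2 ✓ · (7,2)% 2/2 ✓ · (7,4)% 1/1 ✓ · (7,5)% 1/1 ✓ · (7,7)@ 0/1 ✗
Unsatisfied: (7,7) — 1 in total.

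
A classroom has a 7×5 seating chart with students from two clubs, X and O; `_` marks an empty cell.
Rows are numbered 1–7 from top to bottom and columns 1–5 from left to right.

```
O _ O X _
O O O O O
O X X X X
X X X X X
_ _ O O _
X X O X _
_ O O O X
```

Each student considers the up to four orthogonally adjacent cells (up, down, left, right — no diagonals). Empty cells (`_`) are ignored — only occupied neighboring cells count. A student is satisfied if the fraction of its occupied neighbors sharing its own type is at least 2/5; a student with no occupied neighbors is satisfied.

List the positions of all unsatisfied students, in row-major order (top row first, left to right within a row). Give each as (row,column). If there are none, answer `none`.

(1,4), (3,1), (5,4), (6,2), (6,4), (7,4), (7,5)

(1,1)O 1/1 satisfied
(1,3)O 1/2 satisfied
(1,4)X 0/2 not
(2,1)O 3/3 satisfied
(2,2)O 2/3 satisfied
(2,3)O 3/4 satisfied
(2,4)O 2/4 satisfied
(2,5)O 1/2 satisfied
(3,1)O 1/3 not
(3,2)X 2/4 satisfied
(3,3)X 3/4 satisfied
(3,4)X 3/4 satisfied
(3,5)X 2/3 satisfied
(4,1)X 1/2 satisfied
(4,2)X 3/3 satisfied
(4,3)X 3/4 satisfied
(4,4)X 3/4 satisfied
(4,5)X 2/2 satisfied
(5,3)O 2/3 satisfied
(5,4)O 1/3 not
(6,1)X 1/1 satisfied
(6,2)X 1/3 not
(6,3)O 2/4 satisfied
(6,4)X 0/3 not
(7,2)O 1/2 satisfied
(7,3)O 3/3 satisfied
(7,4)O 1/3 not
(7,5)X 0/1 not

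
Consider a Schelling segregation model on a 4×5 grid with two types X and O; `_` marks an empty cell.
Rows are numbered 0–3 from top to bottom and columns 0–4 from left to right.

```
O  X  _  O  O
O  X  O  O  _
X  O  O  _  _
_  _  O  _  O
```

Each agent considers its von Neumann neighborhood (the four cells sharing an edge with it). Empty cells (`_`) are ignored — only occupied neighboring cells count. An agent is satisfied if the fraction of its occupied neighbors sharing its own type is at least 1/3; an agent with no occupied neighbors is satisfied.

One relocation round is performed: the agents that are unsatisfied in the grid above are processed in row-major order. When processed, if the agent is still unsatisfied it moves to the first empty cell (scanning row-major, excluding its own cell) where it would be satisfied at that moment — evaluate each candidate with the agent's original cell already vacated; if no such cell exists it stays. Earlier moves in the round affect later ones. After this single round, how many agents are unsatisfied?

Initially unsatisfied (in order): (1,1), (2,0).
  (1,1) → (0,2).
  (2,0) → (3,0).
Resulting grid:
O X X O O
O _ O O _
_ O O _ _
X _ O _ O
All satisfied now.

0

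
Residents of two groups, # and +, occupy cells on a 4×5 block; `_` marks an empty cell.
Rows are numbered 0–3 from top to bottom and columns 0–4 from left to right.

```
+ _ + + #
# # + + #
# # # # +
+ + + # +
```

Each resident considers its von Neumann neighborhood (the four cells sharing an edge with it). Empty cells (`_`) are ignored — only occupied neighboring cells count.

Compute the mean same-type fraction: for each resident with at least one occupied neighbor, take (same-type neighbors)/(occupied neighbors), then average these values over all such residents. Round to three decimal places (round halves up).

0.522

Row 0: (0,0)+ 0/1 · (0,2)+ 2/2 · (0,3)+ 2/3 · (0,4)# 1/2
Row 1: (1,0)# 2/3 · (1,1)# 2/3 · (1,2)+ 2/4 · (1,3)+ 2/4 · (1,4)# 1/3
Row 2: (2,0)# 2/3 · (2,1)# 3/4 · (2,2)# 2/4 · (2,3)# 2/4 · (2,4)+ 1/3
Row 3: (3,0)+ 1/2 · (3,1)+ 2/3 · (3,2)+ 1/3 · (3,3)# 1/3 · (3,4)+ 1/2
Sum over 19 residents: 0/1 + 2/2 + 2/3 + 1/2 + 2/3 + 2/3 + 2/4 + 2/4 + 1/3 + 2/3 + 3/4 + 2/4 + 2/4 + 1/3 + 1/2 + 2/3 + 1/3 + 1/3 + 1/2 = 119/12; mean = 119/12 ÷ 19 = 119/228 = 0.521929… → 0.522.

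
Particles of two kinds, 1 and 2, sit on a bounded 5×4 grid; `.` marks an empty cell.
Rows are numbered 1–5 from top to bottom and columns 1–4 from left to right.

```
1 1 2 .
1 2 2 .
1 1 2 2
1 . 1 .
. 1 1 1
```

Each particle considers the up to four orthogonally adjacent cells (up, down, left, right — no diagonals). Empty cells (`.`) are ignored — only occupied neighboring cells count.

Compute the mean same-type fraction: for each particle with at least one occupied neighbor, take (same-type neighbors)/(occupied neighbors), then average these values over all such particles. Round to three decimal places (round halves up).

0.739

Row 1: (1,1)1 2/2 · (1,2)1 1/3 · (1,3)2 1/2
Row 2: (2,1)1 2/3 · (2,2)2 1/4 · (2,3)2 3/3
Row 3: (3,1)1 3/3 · (3,2)1 1/3 · (3,3)2 2/4 · (3,4)2 1/1
Row 4: (4,1)1 1/1 · (4,3)1 1/2
Row 5: (5,2)1 1/1 · (5,3)1 3/3 · (5,4)1 1/1
Sum over 15 particles: 2/2 + 1/3 + 1/2 + 2/3 + 1/4 + 3/3 + 3/3 + 1/3 + 2/4 + 1/1 + 1/1 + 1/2 + 1/1 + 3/3 + 1/1 = 133/12; mean = 133/12 ÷ 15 = 133/180 = 0.738888… → 0.739.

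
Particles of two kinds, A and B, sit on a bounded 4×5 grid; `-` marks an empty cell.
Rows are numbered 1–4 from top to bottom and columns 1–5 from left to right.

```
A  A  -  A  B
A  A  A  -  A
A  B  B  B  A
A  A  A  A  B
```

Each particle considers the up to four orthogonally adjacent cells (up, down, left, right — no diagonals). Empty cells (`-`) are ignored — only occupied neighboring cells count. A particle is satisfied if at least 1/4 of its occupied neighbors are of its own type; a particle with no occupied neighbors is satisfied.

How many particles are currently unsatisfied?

Row 1: (1,1)A 2/2 ok · (1,2)A 2/2 ok · (1,4)A 0/1 unhappy · (1,5)B 0/2 unhappy
Row 2: (2,1)A 3/3 ok · (2,2)A 3/4 ok · (2,3)A 1/2 ok · (2,5)A 1/2 ok
Row 3: (3,1)A 2/3 ok · (3,2)B 1/4 ok · (3,3)B 2/4 ok · (3,4)B 1/3 ok · (3,5)A 1/3 ok
Row 4: (4,1)A 2/2 ok · (4,2)A 2/3 ok · (4,3)A 2/3 ok · (4,4)A 1/3 ok · (4,5)B 0/2 unhappy
Unsatisfied: (1,4), (1,5), (4,5) — 3 in total.

3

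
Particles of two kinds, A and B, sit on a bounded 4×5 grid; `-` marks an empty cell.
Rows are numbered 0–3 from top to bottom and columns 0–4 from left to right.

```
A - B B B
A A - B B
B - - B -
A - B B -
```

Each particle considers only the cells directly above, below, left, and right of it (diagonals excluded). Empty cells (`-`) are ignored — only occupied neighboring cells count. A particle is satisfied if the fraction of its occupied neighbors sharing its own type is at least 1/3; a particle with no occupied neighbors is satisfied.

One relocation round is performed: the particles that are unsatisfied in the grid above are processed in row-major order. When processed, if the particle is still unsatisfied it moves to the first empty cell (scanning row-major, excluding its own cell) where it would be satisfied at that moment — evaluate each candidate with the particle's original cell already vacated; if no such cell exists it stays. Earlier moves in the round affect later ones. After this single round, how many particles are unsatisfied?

Initially unsatisfied (in order): (2,0), (3,0).
  (2,0) → (0,1).
  (3,0): now satisfied by earlier moves; stays.
Resulting grid:
A B B B B
A A - B B
- - - B -
A - B B -
All satisfied now.

0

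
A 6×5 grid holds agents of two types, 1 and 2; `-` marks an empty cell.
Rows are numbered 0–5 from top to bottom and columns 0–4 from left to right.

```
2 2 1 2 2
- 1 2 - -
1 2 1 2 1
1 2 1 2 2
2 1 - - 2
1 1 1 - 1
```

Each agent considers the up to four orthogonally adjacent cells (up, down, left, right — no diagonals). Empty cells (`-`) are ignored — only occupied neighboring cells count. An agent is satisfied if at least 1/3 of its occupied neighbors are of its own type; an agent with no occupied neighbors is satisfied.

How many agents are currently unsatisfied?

Row 0: (0,0)2 1/1 satisfied · (0,1)2 1/3 satisfied · (0,2)1 0/3 not · (0,3)2 1/2 satisfied · (0,4)2 1/1 satisfied
Row 1: (1,1)1 0/3 not · (1,2)2 0/3 not
Row 2: (2,0)1 1/2 satisfied · (2,1)2 1/4 not · (2,2)1 1/4 not · (2,3)2 1/3 satisfied · (2,4)1 0/2 not
Row 3: (3,0)1 1/3 satisfied · (3,1)2 1/4 not · (3,2)1 1/3 satisfied · (3,3)2 2/3 satisfied · (3,4)2 2/3 satisfied
Row 4: (4,0)2 0/3 not · (4,1)1 1/3 satisfied · (4,4)2 1/2 satisfied
Row 5: (5,0)1 1/2 satisfied · (5,1)1 3/3 satisfied · (5,2)1 1/1 satisfied · (5,4)1 0/1 not
Unsatisfied: (0,2), (1,1), (1,2), (2,1), (2,2), (2,4), (3,1), (4,0), (5,4) — 9 in total.

9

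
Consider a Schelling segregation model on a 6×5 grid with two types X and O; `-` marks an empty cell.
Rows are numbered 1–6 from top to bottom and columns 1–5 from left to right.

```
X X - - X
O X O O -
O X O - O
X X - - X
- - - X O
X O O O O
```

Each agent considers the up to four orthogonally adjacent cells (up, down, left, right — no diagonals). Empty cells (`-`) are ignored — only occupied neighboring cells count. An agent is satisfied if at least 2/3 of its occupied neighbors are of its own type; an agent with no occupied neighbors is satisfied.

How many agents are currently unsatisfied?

Row 1: (1,1)X 1/2 ✗ · (1,2)X 2/2 ✓ · (1,5)X 0/0 ✓
Row 2: (2,1)O 1/3 ✗ · (2,2)X 2/4 ✗ · (2,3)O 2/3 ✓ · (2,4)O 1/1 ✓
Row 3: (3,1)O 1/3 ✗ · (3,2)X 2/4 ✗ · (3,3)O 1/2 ✗ · (3,5)O 0/1 ✗
Row 4: (4,1)X 1/2 ✗ · (4,2)X 2/2 ✓ · (4,5)X 0/2 ✗
Row 5: (5,4)X 0/2 ✗ · (5,5)O 1/3 ✗
Row 6: (6,1)X 0/1 ✗ · (6,2)O 1/2 ✗ · (6,3)O 2/2 ✓ · (6,4)O 2/3 ✓ · (6,5)O 2/2 ✓
Unsatisfied: (1,1), (2,1), (2,2), (3,1), (3,2), (3,3), (3,5), (4,1), (4,5), (5,4), (5,5), (6,1), (6,2) — 13 in total.

13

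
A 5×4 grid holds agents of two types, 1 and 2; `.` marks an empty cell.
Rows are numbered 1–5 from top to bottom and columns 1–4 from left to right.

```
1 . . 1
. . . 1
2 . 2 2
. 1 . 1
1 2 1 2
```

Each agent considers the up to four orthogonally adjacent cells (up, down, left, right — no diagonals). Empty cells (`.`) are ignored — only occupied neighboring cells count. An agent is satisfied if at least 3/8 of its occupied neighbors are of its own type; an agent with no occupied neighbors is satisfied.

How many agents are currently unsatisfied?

(1,1)1 0/0 ✓
(1,4)1 1/1 ✓
(2,4)1 1/2 ✓
(3,1)2 0/0 ✓
(3,3)2 1/1 ✓
(3,4)2 1/3 ✗
(4,2)1 0/1 ✗
(4,4)1 0/2 ✗
(5,1)1 0/1 ✗
(5,2)2 0/3 ✗
(5,3)1 0/2 ✗
(5,4)2 0/2 ✗
Unsatisfied: (3,4), (4,2), (4,4), (5,1), (5,2), (5,3), (5,4) — 7 in total.

7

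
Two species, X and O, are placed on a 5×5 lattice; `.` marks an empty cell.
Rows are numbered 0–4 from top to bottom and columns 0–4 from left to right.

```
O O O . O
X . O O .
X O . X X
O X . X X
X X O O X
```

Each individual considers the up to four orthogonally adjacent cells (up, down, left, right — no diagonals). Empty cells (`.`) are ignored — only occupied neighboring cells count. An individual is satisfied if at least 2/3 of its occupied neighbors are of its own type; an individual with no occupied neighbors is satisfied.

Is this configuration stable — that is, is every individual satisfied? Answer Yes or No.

Row 0: (0,0)O 1/2 unhappy · (0,1)O 2/2 ok · (0,2)O 2/2 ok · (0,4)O 0/0 ok
Row 1: (1,0)X 1/2 unhappy · (1,2)O 2/2 ok · (1,3)O 1/2 unhappy
Row 2: (2,0)X 1/3 unhappy · (2,1)O 0/2 unhappy · (2,3)X 2/3 ok · (2,4)X 2/2 ok
Row 3: (3,0)O 0/3 unhappy · (3,1)X 1/3 unhappy · (3,3)X 2/3 ok · (3,4)X 3/3 ok
Row 4: (4,0)X 1/2 unhappy · (4,1)X 2/3 ok · (4,2)O 1/2 unhappy · (4,3)O 1/3 unhappy · (4,4)X 1/2 unhappy
For instance (0,0) has only 1/2 same-type neighbors, below 2/3.

No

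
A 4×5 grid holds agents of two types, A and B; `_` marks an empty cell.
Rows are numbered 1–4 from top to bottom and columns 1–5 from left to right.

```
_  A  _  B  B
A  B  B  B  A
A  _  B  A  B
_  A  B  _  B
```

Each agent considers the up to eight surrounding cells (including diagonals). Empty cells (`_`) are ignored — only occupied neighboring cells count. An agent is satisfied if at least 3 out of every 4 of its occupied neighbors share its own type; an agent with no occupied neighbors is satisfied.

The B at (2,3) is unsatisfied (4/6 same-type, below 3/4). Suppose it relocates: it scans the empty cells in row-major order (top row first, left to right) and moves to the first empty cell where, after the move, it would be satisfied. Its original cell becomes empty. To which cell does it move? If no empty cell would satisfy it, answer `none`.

(1,3)

Vacating (2,3). Empty cells in order:
  (1,1): 1/3 same-type → still unsatisfied.
  (1,3): 3/4 same-type → satisfied — stop here.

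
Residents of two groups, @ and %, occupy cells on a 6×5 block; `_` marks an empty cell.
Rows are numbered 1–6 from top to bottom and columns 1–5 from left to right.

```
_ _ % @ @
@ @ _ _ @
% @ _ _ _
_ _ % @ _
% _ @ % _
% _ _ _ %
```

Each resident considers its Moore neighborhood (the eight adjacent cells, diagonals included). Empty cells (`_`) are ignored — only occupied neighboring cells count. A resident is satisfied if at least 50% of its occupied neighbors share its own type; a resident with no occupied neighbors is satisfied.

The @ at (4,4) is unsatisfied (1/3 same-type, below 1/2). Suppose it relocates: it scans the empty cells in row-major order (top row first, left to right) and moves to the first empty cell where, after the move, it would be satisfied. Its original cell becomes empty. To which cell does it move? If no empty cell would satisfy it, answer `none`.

(1,1)

Vacating (4,4). Empty cells in order:
  (1,1): 2/2 same-type → satisfied — stop here.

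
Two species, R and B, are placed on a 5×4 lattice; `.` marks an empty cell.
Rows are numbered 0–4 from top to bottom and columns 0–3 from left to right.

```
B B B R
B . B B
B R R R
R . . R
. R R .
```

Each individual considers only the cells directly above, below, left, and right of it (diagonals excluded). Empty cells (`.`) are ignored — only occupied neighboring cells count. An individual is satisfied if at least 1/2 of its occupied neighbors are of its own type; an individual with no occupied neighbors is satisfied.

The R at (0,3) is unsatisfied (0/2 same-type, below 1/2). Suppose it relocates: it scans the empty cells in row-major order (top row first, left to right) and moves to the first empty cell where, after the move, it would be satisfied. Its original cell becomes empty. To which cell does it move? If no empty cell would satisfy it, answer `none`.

(3,1)

Vacating (0,3). Empty cells in order:
  (1,1): 1/4 same-type → still unsatisfied.
  (3,1): 3/3 same-type → satisfied — stop here.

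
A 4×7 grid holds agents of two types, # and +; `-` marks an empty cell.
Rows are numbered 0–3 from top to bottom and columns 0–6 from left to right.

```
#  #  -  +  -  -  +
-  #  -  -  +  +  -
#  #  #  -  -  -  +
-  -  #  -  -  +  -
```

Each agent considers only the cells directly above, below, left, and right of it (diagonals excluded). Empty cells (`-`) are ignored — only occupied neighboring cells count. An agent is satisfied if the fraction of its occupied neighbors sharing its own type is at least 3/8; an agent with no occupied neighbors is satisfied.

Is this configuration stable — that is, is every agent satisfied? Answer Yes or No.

Row 0: (0,0)# 1/1 ok · (0,1)# 2/2 ok · (0,3)+ 0/0 ok · (0,6)+ 0/0 ok
Row 1: (1,1)# 2/2 ok · (1,4)+ 1/1 ok · (1,5)+ 1/1 ok
Row 2: (2,0)# 1/1 ok · (2,1)# 3/3 ok · (2,2)# 2/2 ok · (2,6)+ 0/0 ok
Row 3: (3,2)# 1/1 ok · (3,5)+ 0/0 ok
All meet the threshold, so the configuration is stable.

Yes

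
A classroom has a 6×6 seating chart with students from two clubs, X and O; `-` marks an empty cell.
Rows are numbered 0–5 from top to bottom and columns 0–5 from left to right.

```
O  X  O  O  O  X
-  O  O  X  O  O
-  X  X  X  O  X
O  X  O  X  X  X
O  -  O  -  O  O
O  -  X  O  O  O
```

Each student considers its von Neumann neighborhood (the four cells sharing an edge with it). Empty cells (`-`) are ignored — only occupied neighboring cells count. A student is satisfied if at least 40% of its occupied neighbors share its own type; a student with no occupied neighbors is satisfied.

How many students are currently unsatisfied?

11

Row 0: (0,0)O 0/1 ✗ · (0,1)X 0/3 ✗ · (0,2)O 2/3 ✓ · (0,3)O 2/3 ✓ · (0,4)O 2/3 ✓ · (0,5)X 0/2 ✗
Row 1: (1,1)O 1/3 ✗ · (1,2)O 2/4 ✓ · (1,3)X 1/4 ✗ · (1,4)O 3/4 ✓ · (1,5)O 1/3 ✗
Row 2: (2,1)X 2/3 ✓ · (2,2)X 2/4 ✓ · (2,3)X 3/4 ✓ · (2,4)O 1/4 ✗ · (2,5)X 1/3 ✗
Row 3: (3,0)O 1/2 ✓ · (3,1)X 1/3 ✗ · (3,2)O 1/4 ✗ · (3,3)X 2/3 ✓ · (3,4)X 2/4 ✓ · (3,5)X 2/3 ✓
Row 4: (4,0)O 2/2 ✓ · (4,2)O 1/2 ✓ · (4,4)O 2/3 ✓ · (4,5)O 2/3 ✓
Row 5: (5,0)O 1/1 ✓ · (5,2)X 0/2 ✗ · (5,3)O 1/2 ✓ · (5,4)O 3/3 ✓ · (5,5)O 2/2 ✓
Unsatisfied: (0,0), (0,1), (0,5), (1,1), (1,3), (1,5), (2,4), (2,5), (3,1), (3,2), (5,2) — 11 in total.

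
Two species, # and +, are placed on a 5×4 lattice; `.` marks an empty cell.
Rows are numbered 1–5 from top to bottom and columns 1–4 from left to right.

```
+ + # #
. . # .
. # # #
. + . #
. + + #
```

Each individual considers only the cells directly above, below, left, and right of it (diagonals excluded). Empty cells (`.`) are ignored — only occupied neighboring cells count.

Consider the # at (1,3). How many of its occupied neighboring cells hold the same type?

2

Occupied neighbors of (1,3): (2,3)=#, (1,2)=+, (1,4)=#.
Same type (#): 2 of 3.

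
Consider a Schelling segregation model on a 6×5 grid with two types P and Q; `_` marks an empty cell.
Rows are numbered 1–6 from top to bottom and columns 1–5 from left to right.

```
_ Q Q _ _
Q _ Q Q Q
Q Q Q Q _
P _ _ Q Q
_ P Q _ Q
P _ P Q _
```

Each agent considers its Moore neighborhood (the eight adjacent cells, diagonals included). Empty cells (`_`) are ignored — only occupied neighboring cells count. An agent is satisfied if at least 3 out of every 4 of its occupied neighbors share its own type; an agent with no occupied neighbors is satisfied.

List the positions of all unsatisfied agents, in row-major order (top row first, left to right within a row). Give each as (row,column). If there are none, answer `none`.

Row 1: (1,2)Q 3/3 ✓ · (1,3)Q 3/3 ✓
Row 2: (2,1)Q 3/3 ✓ · (2,3)Q 6/6 ✓ · (2,4)Q 5/5 ✓ · (2,5)Q 2/2 ✓
Row 3: (3,1)Q 2/3 ✗ · (3,2)Q 4/5 ✓ · (3,3)Q 5/5 ✓ · (3,4)Q 6/6 ✓
Row 4: (4,1)P 1/3 ✗ · (4,4)Q 5/5 ✓ · (4,5)Q 3/3 ✓
Row 5: (5,2)P 3/4 ✓ · (5,3)Q 2/4 ✗ · (5,5)Q 3/3 ✓
Row 6: (6,1)P 1/1 ✓ · (6,3)P 1/3 ✗ · (6,4)Q 2/3 ✗

(3,1), (4,1), (5,3), (6,3), (6,4)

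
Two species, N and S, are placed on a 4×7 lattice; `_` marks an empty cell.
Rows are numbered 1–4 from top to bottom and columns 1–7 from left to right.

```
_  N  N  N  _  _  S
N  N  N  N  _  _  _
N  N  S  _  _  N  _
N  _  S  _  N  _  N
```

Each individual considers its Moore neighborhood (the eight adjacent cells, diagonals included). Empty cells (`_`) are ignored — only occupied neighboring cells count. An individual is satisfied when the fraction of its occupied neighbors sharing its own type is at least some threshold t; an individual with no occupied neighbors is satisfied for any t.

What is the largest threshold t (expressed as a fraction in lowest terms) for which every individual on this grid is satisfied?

Row 1: (1,2)N 4/4 · (1,3)N 5/5 · (1,4)N 3/3 · (1,7)S — no occupied neighbors
Row 2: (2,1)N 4/4 · (2,2)N 6/7 · (2,3)N 6/7 · (2,4)N 3/4
Row 3: (3,1)N 4/4 · (3,2)N 5/7 · (3,3)S 1/5 · (3,6)N 2/2
Row 4: (4,1)N 2/2 · (4,3)S 1/2 · (4,5)N 1/1 · (4,7)N 1/1
The smallest same-type fraction is 1/5 at (3,3), which reduces to 1/5. Any threshold above that leaves this individual unsatisfied.

1/5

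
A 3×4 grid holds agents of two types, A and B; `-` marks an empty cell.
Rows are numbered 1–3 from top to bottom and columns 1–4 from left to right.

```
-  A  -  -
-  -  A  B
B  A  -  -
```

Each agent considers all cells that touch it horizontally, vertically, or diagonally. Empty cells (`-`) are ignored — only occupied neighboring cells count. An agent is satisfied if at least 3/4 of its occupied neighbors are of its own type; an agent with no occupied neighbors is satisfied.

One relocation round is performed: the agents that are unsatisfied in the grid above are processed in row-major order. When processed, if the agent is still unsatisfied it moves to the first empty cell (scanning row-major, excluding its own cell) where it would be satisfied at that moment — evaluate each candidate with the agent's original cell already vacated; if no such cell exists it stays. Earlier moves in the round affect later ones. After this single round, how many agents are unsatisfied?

0

Initially unsatisfied (in order): (2,3), (2,4), (3,1), (3,2).
  (2,3) → (1,1).
  (2,4): now satisfied by earlier moves; stays.
  (3,1) → (1,4).
  (3,2): now satisfied by earlier moves; stays.
Resulting grid:
A A - B
- - - B
- A - -
All satisfied now.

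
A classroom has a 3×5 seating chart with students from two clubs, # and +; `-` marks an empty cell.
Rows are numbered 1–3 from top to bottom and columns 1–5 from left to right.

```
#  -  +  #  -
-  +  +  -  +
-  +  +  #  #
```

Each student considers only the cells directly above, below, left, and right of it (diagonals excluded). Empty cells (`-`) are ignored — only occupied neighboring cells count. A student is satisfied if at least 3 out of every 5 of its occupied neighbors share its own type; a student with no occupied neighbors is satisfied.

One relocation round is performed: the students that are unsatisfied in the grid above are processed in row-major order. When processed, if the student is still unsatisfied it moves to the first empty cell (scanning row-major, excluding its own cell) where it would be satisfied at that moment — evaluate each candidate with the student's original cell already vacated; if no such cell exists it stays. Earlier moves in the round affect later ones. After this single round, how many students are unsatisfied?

Initially unsatisfied (in order): (1,3), (1,4), (2,5), (3,4), (3,5).
  (1,3) → (3,1).
  (1,4): now satisfied by earlier moves; stays.
  (2,5) → (2,1).
  (3,4) → (1,5).
  (3,5): now satisfied by earlier moves; stays.
Resulting grid:
# - - # #
+ + + - -
+ + + - #
Unsatisfied now: (1,1).

1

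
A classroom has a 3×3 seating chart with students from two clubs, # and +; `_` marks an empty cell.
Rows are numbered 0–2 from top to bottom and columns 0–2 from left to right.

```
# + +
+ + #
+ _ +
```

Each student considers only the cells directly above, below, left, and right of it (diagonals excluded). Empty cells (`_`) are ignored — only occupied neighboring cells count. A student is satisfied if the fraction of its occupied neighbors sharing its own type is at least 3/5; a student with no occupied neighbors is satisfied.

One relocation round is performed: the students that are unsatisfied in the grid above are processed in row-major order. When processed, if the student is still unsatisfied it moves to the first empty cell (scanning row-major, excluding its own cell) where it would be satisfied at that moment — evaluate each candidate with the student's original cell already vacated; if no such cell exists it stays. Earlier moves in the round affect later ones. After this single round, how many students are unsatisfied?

Initially unsatisfied (in order): (0,0), (0,2), (1,2), (2,2).
  (0,0): no empty cell satisfies it; stays.
  (0,2) → (2,1).
  (1,2): no empty cell satisfies it; stays.
  (2,2): no empty cell satisfies it; stays.
Resulting grid:
# + _
+ + #
+ + +
Unsatisfied now: (0,0), (0,1), (1,2), (2,2).

4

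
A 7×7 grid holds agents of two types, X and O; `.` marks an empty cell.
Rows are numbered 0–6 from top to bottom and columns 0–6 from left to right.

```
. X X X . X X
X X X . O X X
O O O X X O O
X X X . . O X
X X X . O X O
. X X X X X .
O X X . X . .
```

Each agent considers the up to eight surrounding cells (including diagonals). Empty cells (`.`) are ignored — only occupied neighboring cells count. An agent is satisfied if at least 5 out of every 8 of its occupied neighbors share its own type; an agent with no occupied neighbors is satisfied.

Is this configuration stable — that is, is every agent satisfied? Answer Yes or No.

No

Row 0: (0,1)X 4/4 ok · (0,2)X 4/4 ok · (0,3)X 2/3 ok · (0,5)X 3/4 ok · (0,6)X 3/3 ok
Row 1: (1,0)X 2/4 unhappy · (1,1)X 4/7 unhappy · (1,2)X 5/7 ok · (1,4)O 1/6 unhappy · (1,5)X 4/7 unhappy · (1,6)X 3/5 unhappy
Row 2: (2,0)O 1/5 unhappy · (2,1)O 2/8 unhappy · (2,2)O 1/6 unhappy · (2,3)X 3/5 unhappy · (2,4)X 2/5 unhappy · (2,5)O 3/7 unhappy · (2,6)O 2/5 unhappy
Row 3: (3,0)X 3/5 unhappy · (3,1)X 5/8 ok · (3,2)X 4/6 ok · (3,5)O 4/7 unhappy · (3,6)X 1/5 unhappy
Row 4: (4,0)X 4/4 ok · (4,1)X 7/7 ok · (4,2)X 6/6 ok · (4,4)O 1/5 unhappy · (4,5)X 3/6 unhappy · (4,6)O 1/4 unhappy
Row 5: (5,1)X 6/7 ok · (5,2)X 6/6 ok · (5,3)X 5/6 ok · (5,4)X 4/5 ok · (5,5)X 3/5 unhappy
Row 6: (6,0)O 0/2 unhappy · (6,1)X 3/4 ok · (6,2)X 4/4 ok · (6,4)X 3/3 ok
For instance (1,0) has only 2/4 same-type neighbors, below 5/8.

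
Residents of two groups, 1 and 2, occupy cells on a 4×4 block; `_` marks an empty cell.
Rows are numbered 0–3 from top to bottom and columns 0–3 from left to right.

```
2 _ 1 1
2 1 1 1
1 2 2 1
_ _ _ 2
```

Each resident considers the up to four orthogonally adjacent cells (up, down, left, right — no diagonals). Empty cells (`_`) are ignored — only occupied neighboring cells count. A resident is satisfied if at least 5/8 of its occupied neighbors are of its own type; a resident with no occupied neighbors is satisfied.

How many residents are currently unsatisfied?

Row 0: (0,0)2 1/1 satisfied · (0,2)1 2/2 satisfied · (0,3)1 2/2 satisfied
Row 1: (1,0)2 1/3 not · (1,1)1 1/3 not · (1,2)1 3/4 satisfied · (1,3)1 3/3 satisfied
Row 2: (2,0)1 0/2 not · (2,1)2 1/3 not · (2,2)2 1/3 not · (2,3)1 1/3 not
Row 3: (3,3)2 0/1 not
Unsatisfied: (1,0), (1,1), (2,0), (2,1), (2,2), (2,3), (3,3) — 7 in total.

7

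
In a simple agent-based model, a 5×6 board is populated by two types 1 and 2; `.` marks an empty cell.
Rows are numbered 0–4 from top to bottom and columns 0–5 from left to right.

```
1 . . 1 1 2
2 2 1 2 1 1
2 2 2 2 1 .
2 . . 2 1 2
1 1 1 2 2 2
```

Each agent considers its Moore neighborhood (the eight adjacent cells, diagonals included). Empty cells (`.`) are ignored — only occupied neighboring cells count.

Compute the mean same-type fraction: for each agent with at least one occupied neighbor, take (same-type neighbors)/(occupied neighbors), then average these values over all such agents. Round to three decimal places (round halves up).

0.530

Row 0: (0,0)1 0/2 · (0,3)1 3/4 · (0,4)1 3/5 · (0,5)2 0/3
Row 1: (1,0)2 3/4 · (1,1)2 4/6 · (1,2)1 1/6 · (1,3)2 2/7 · (1,4)1 4/7 · (1,5)1 3/4
Row 2: (2,0)2 4/4 · (2,1)2 5/6 · (2,2)2 5/6 · (2,3)2 3/7 · (2,4)1 3/7
Row 3: (3,0)2 2/4 · (3,3)2 4/7 · (3,4)1 1/7 · (3,5)2 2/4
Row 4: (4,0)1 1/2 · (4,1)1 2/3 · (4,2)1 1/3 · (4,3)2 2/4 · (4,4)2 4/5 · (4,5)2 2/3
Sum over 25 agents: 0/2 + 3/4 + 3/5 + 0/3 + 3/4 + 4/6 + 1/6 + 2/7 + 4/7 + 3/4 + 4/4 + 5/6 + 5/6 + 3/7 + 3/7 + 2/4 + 4/7 + 1/7 + 2/4 + 1/2 + 2/3 + 1/3 + 2/4 + 4/5 + 2/3 = 5563/420; mean = 5563/420 ÷ 25 = 5563/10500 = 0.529809… → 0.530.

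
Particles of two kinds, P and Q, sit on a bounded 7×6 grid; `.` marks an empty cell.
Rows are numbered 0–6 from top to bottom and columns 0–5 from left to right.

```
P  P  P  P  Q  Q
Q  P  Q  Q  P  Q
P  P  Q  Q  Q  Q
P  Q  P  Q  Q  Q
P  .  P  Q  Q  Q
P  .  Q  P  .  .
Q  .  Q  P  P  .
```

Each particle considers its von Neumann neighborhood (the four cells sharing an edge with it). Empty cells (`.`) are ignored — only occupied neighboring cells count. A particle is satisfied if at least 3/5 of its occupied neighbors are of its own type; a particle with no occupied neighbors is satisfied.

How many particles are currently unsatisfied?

Row 0: (0,0)P 1/2 not · (0,1)P 3/3 satisfied · (0,2)P 2/3 satisfied · (0,3)P 1/3 not · (0,4)Q 1/3 not · (0,5)Q 2/2 satisfied
Row 1: (1,0)Q 0/3 not · (1,1)P 2/4 not · (1,2)Q 2/4 not · (1,3)Q 2/4 not · (1,4)P 0/4 not · (1,5)Q 2/3 satisfied
Row 2: (2,0)P 2/3 satisfied · (2,1)P 2/4 not · (2,2)Q 2/4 not · (2,3)Q 4/4 satisfied · (2,4)Q 3/4 satisfied · (2,5)Q 3/3 satisfied
Row 3: (3,0)P 2/3 satisfied · (3,1)Q 0/3 not · (3,2)P 1/4 not · (3,3)Q 3/4 satisfied · (3,4)Q 4/4 satisfied · (3,5)Q 3/3 satisfied
Row 4: (4,0)P 2/2 satisfied · (4,2)P 1/3 not · (4,3)Q 2/4 not · (4,4)Q 3/3 satisfied · (4,5)Q 2/2 satisfied
Row 5: (5,0)P 1/2 not · (5,2)Q 1/3 not · (5,3)P 1/3 not
Row 6: (6,0)Q 0/1 not · (6,2)Q 1/2 not · (6,3)P 2/3 satisfied · (6,4)P 1/1 satisfied
Unsatisfied: (0,0), (0,3), (0,4), (1,0), (1,1), (1,2), (1,3), (1,4), (2,1), (2,2), (3,1), (3,2), (4,2), (4,3), (5,0), (5,2), (5,3), (6,0), (6,2) — 19 in total.

19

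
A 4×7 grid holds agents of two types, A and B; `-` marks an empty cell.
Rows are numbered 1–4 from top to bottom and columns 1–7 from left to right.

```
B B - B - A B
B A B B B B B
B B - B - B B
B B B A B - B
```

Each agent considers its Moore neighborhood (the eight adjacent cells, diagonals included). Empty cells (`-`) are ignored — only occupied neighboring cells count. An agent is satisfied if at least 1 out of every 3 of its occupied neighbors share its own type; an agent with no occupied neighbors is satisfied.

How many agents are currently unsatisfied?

3

Row 1: (1,1)B 2/3 satisfied · (1,2)B 3/4 satisfied · (1,4)B 3/3 satisfied · (1,6)A 0/4 not · (1,7)B 2/3 satisfied
Row 2: (2,1)B 4/5 satisfied · (2,2)A 0/6 not · (2,3)B 5/6 satisfied · (2,4)B 4/4 satisfied · (2,5)B 5/6 satisfied · (2,6)B 5/6 satisfied · (2,7)B 4/5 satisfied
Row 3: (3,1)B 4/5 satisfied · (3,2)B 6/7 satisfied · (3,4)B 5/6 satisfied · (3,6)B 6/6 satisfied · (3,7)B 4/4 satisfied
Row 4: (4,1)B 3/3 satisfied · (4,2)B 4/4 satisfied · (4,3)B 3/4 satisfied · (4,4)A 0/3 not · (4,5)B 2/3 satisfied · (4,7)B 2/2 satisfied
Unsatisfied: (1,6), (2,2), (4,4) — 3 in total.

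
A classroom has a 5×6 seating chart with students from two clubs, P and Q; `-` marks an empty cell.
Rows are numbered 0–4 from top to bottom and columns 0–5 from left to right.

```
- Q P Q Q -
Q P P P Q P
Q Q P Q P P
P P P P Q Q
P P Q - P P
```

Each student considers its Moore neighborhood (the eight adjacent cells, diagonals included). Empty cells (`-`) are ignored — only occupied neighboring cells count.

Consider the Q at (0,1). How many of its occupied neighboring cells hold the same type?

Occupied neighbors of (0,1): (0,2)=P, (1,0)=Q, (1,1)=P, (1,2)=P.
Same type (Q): 1 of 4.

1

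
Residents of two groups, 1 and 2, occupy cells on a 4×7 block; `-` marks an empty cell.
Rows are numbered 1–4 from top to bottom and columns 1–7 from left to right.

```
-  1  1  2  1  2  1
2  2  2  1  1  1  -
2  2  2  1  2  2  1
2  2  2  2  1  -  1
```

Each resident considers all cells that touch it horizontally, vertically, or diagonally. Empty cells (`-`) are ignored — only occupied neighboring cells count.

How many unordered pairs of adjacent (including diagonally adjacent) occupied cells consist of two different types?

30

Scan each occupied cell's neighbors to the right and below (and the two forward diagonals) so each pair is counted once.
From row 1: 13 unlike of 20 pairs (running 13/20).
From row 2: 8 unlike of 22 pairs (running 21/42).
From row 3: 8 unlike of 22 pairs (running 29/64).
From row 4: 1 unlike of 4 pairs (running 30/68).
Total adjacent occupied pairs: 68; unlike-type pairs: 30.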